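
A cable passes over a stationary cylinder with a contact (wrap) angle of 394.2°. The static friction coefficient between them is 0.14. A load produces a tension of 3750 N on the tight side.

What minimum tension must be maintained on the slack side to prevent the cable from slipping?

T_min ≈ 1430 N

Capstan equation at impending slip: T_tight/T_slack = e^{μβ}.
β = 394.2° = 6.88 rad; e^{μβ} = e^{0.14×6.88} = 2.62.
T_slack = T_tight / e^{μβ} = 3750 / 2.62 = 1430 N.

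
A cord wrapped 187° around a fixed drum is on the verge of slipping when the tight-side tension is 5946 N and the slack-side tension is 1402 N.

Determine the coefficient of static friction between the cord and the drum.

μ ≈ 0.443

T₂/T₁ = e^{μβ} → μ = ln(T₂/T₁)/β.
β = 187° = 3.264 rad.
μ = ln(5946/1402)/3.264 = ln(4.241)/3.264 = 0.443.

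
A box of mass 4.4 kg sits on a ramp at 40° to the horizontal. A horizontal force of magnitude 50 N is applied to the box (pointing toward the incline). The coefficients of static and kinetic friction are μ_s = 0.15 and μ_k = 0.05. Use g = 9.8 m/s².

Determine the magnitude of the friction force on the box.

Resolve perpendicular to the incline: N = m g cos θ + P sin θ = 4.4×9.8×cos 40° + 50×sin 40° = 65.17 N.
Along the incline, the net driving force (taking up-slope positive) is P cos θ − m g sin θ = 38.3 − 27.72 = 10.59 N, so equilibrium requires friction f = -10.59 N (down-slope).
Maximum static friction: μ_s N = 0.15 × 65.17 = 9.776 N.
The required 10.59 N exceeds the static limit, so the box slides up-slope and f = μ_k N = 0.05×65.17 = 3.26 N.

f ≈ 3.26 N (down the incline)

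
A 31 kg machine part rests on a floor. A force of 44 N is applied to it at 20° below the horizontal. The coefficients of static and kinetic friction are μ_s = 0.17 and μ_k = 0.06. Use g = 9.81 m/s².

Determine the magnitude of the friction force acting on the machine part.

f ≈ 41.3 N

Vertical equilibrium gives N = m g + P sin α = 319.2 N.
Horizontally, friction must balance P cos α = 41.35 N.
The static-friction limit is μ_s N = 54.26 N.
41.35 ≤ 54.26 N → static; friction equals the required 41.3 N.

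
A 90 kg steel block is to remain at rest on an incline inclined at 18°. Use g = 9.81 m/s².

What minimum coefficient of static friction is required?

At the slip threshold m g sin θ = μ_s m g cos θ, so μ_s,min = tan θ.
μ_s,min = tan 18° = 0.325.

μ_s,min ≈ 0.325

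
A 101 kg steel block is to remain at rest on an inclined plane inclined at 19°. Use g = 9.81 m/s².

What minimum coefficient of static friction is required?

μ_s,min ≈ 0.344

At the slip threshold m g sin θ = μ_s m g cos θ, so μ_s,min = tan θ.
μ_s,min = tan 19° = 0.344.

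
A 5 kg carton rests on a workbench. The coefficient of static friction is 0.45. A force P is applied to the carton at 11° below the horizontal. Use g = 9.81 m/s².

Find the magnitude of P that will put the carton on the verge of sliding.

P ≈ 24.6 N

N = m g + P sin α (the push presses the carton into the workbench).
At impending slip, P cos α = μ_s N = μ_s (m g + P sin α).
Solving: P (cos α − μ_s sin α) = μ_s m g → P = 0.45×49.1/(cos 11° − 0.45 sin 11°) = 22.1/0.8958 = 24.6 N.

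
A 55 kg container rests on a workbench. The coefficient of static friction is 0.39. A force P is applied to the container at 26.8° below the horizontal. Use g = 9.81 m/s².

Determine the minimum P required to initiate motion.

P ≈ 294 N

N = m g + P sin α (the push presses the container into the workbench).
At impending slip, P cos α = μ_s N = μ_s (m g + P sin α).
Solving: P (cos α − μ_s sin α) = μ_s m g → P = 0.39×540/(cos 26.8° − 0.39 sin 26.8°) = 210/0.7167 = 294 N.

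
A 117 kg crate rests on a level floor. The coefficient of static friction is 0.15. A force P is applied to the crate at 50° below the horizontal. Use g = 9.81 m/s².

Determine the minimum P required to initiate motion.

N = m g + P sin α (the push presses the crate into the level floor).
At impending slip, P cos α = μ_s N = μ_s (m g + P sin α).
Solving: P (cos α − μ_s sin α) = μ_s m g → P = 0.15×1150/(cos 50° − 0.15 sin 50°) = 172/0.5279 = 326 N.

P ≈ 326 N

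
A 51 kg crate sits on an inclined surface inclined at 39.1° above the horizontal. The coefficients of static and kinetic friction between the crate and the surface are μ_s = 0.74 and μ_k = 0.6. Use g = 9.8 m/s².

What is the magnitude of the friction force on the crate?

Perpendicular to the surface, N = m g cos θ = 51·9.8·cos 39.1° = 387.9 N.
Along the slope the weight component is m g sin θ = 315.2 N; friction must supply exactly this, acting up-slope.
The static-friction ceiling is μ_s N = 0.74 × 387.9 = 287 N.
Since |315.2| > 287 N, static friction cannot hold it; the crate slides down the incline and kinetic friction applies: f = μ_k N = 0.6 × 387.9 = 233 N.

f ≈ 233 N (up the incline)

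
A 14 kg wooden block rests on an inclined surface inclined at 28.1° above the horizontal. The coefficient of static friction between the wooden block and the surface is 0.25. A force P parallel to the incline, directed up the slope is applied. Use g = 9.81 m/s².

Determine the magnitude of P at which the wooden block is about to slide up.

P ≈ 95 N

At impending motion up the slope, friction acts down-slope at its limit: f = μ_s N.
P is parallel to the surface, so N = m g cos θ = 121 N.
Along the incline: P = m g sin θ + μ_s N = 64.7 + 0.25×121 = 95 N.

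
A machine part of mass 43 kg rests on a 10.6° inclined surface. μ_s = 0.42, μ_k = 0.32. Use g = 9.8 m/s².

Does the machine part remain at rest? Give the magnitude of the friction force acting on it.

N = m g cos θ = 414 N.
Down-slope weight component: m g sin θ = 77.5 N.
μ_s N = 174 N.
77.5 ≤ 174 N, so it stays put; friction = 77.5 N.

f ≈ 77.5 N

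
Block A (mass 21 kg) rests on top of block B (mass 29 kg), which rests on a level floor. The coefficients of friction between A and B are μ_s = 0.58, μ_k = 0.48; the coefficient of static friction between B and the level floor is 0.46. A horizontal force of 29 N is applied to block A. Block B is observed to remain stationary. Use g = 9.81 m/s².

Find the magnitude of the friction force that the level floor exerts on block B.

Between the blocks, N₁ = m_A g = 206 N.
So the A–B interface can sustain at most μ_s N₁ = 119.5 N of static friction.
Since P = 29 N ≤ 119.5 N, A does not slip on B; friction on A equals P = 29 N.
B experiences an equal 29 N forward from A (third law). B is in equilibrium, so the floor supplies f₂ = 29 N of static friction (limit μ_s(m_A+m_B)g = 225.6 N, not exceeded).

f ≈ 29 N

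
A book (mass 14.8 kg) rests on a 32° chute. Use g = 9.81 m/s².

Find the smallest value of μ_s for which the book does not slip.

At the slip threshold m g sin θ = μ_s m g cos θ, so μ_s,min = tan θ.
μ_s,min = tan 32° = 0.625.

μ_s,min ≈ 0.625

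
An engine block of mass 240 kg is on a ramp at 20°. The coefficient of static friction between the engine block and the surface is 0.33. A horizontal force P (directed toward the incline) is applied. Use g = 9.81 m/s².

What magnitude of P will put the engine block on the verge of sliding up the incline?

At impending motion up the slope, friction acts down-slope at its limit: f = μ_s N.
Perpendicular to the incline: N = m g cos θ + P sin θ.
Along the incline: P cos θ = m g sin θ + μ_s N = m g sin θ + μ_s (m g cos θ + P sin θ).
Solving, P (cos θ − μ_s sin θ) = m g (sin θ + μ_s cos θ), so P = 240×9.81×(sin 20° + 0.33 cos 20°)/(cos 20° − 0.33 sin 20°) = 2350×0.6521/0.8268 = 1860 N.

P ≈ 1860 N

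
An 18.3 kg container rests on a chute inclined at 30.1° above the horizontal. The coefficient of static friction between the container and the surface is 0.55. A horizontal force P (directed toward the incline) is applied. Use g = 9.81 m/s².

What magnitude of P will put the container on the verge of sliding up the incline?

P ≈ 298 N

At impending motion up the slope, friction acts down-slope at its limit: f = μ_s N.
Perpendicular to the incline: N = m g cos θ + P sin θ.
Along the incline: P cos θ = m g sin θ + μ_s N = m g sin θ + μ_s (m g cos θ + P sin θ).
Solving, P (cos θ − μ_s sin θ) = m g (sin θ + μ_s cos θ), so P = 18.3×9.81×(sin 30.1° + 0.55 cos 30.1°)/(cos 30.1° − 0.55 sin 30.1°) = 180×0.9773/0.5893 = 298 N.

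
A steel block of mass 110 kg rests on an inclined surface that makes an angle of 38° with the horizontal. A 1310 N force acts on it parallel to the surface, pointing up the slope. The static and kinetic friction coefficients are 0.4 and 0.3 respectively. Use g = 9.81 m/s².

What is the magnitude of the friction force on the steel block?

f ≈ 255 N (down the incline)

Normal force: N = m g cos θ = 110 × 9.81 × cos 38° = 850.3 N.
The friction needed for equilibrium is m g sin θ − P = 664.4 − 1310 = -645.6 N, measured positive up-slope.
The static-friction ceiling is μ_s N = 0.4 × 850.3 = 340.1 N.
|-645.6| exceeds 340.1 N, so the steel block slips up-slope; friction is kinetic, f = μ_k N = 0.3×850.3 = 255 N.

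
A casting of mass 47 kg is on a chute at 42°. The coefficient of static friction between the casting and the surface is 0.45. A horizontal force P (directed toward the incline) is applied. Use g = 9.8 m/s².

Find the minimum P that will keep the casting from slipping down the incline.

P_min ≈ 148 N

The casting tends to slide down (tan θ > μ_s), so at the point of impending slip friction acts up-slope at its limit: f = μ_s N.
Perpendicular to the incline: N = m g cos θ + P sin θ.
Along the incline: P cos θ + μ_s N = m g sin θ, i.e. P cos θ + μ_s (m g cos θ + P sin θ) = m g sin θ.
Solving, P (cos θ + μ_s sin θ) = m g (sin θ − μ_s cos θ), so P = 461×0.3347/1.044 = 148 N.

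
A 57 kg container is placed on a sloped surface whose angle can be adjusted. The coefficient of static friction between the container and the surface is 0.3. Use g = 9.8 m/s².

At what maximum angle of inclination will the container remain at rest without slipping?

At the slip threshold, m g sin θ = μ_s · m g cos θ, so tan θ = μ_s.
θ_max = arctan(0.3) = 16.7°.

θ_max ≈ 16.7°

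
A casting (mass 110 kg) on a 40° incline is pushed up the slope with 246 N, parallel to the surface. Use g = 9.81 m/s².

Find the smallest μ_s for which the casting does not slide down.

μ_s,min ≈ 0.542

N = m g cos θ = 826.6 N.
Friction must make up the shortfall along the incline: f = m g sin θ − P = 693.6 − 246 = 447.6 N.
At the threshold f = μ_s N, so μ_s,min = 447.6/826.6 = 0.542.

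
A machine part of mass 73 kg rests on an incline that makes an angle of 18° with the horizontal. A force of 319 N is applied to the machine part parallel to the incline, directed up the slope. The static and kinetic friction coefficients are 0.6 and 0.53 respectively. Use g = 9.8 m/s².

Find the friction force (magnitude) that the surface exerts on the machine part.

The normal reaction is N = m g cos θ = 680.4 N.
Parallel to the incline, ΣF = 0 gives f = m g sin θ − P = 221.1 − 319 = -97.93 N (up-slope positive).
Maximum static friction available: μ_s N = 0.6 × 680.4 = 408.2 N.
Since |-97.93| ≤ 408.2 N, static friction is sufficient; f equals the required value, not μ_s N.

f ≈ 97.9 N (down the incline)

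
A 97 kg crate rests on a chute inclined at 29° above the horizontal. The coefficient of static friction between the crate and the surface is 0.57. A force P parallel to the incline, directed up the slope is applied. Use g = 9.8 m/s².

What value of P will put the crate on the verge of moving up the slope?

At impending motion up the slope, friction acts down-slope at its limit: f = μ_s N.
P is parallel to the surface, so N = m g cos θ = 831 N.
Along the incline: P = m g sin θ + μ_s N = 461 + 0.57×831 = 935 N.

P ≈ 935 N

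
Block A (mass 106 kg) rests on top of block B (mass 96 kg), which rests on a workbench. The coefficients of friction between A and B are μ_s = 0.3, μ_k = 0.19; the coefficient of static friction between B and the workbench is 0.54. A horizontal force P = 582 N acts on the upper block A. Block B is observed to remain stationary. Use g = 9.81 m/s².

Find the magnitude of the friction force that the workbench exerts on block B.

f ≈ 198 N

The normal force B exerts on A is simply A's weight, N₁ = 1040 N.
Maximum static friction on A from B: μ_s N₁ = 0.3×1040 = 312 N.
P = 582 N exceeds that limit, so A slips over B and the interface friction becomes kinetic: f₁ = μ_k N₁ = 0.19×1040 = 198 N.
B experiences an equal 198 N forward from A (third law). B is in equilibrium, so the floor supplies f₂ = 198 N of static friction (limit μ_s(m_A+m_B)g = 1070 N, not exceeded).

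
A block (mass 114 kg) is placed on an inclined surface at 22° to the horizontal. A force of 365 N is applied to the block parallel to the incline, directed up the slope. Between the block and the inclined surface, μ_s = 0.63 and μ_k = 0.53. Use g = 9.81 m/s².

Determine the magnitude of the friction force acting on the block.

The normal reaction is N = m g cos θ = 1037 N.
For equilibrium along the incline the friction force must supply f = m g sin θ − P = 418.9 − 365 = 53.94 N (positive meaning up-slope).
Static friction can supply at most μ_s N = 653.3 N.
Since |53.94| ≤ 653.3 N, the block remains in static equilibrium and friction takes exactly the required value.

f ≈ 53.9 N (up the incline)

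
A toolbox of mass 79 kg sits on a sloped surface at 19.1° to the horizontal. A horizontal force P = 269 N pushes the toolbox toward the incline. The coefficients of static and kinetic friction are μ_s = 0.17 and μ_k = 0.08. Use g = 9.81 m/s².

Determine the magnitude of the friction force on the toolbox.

f ≈ 0.601 N (down the incline)

The horizontal push has a component P sin θ into the surface, so N = m g cos θ + P sin θ = 732.3 + 88.02 = 820.3 N.
Parallel to the incline: P cos θ − m g sin θ = 254.2 − 253.6 = 0.6007 N; the friction needed to balance this is 0.6007 N acting down the slope.
The limit of static friction is μ_s N = 139.5 N.
Since 0.6007 N is within the 139.5 N limit, the toolbox stays put and friction is exactly 0.601 N.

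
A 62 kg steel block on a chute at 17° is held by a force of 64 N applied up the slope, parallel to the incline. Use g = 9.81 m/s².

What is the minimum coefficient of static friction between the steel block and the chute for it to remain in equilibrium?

N = m g cos θ = 581.6 N.
Friction must make up the shortfall along the incline: f = m g sin θ − P = 177.8 − 64 = 113.8 N.
At the threshold f = μ_s N, so μ_s,min = 113.8/581.6 = 0.196.

μ_s,min ≈ 0.196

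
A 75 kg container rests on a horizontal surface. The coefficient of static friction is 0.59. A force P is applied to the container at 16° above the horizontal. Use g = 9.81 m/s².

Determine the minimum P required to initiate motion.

P ≈ 386 N

N = m g − P sin α (the pull lifts the container).
At impending slip, P cos α = μ_s N = μ_s (m g − P sin α).
Solving: P (cos α + μ_s sin α) = μ_s m g → P = 0.59×736/(cos 16° + 0.59 sin 16°) = 434/1.124 = 386 N.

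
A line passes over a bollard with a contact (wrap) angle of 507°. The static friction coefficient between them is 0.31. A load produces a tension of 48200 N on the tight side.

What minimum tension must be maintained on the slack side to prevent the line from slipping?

T_min ≈ 3100 N

Capstan equation at impending slip: T_tight/T_slack = e^{μβ}.
β = 507° = 8.849 rad; e^{μβ} = e^{0.31×8.849} = 15.54.
T_slack = T_tight / e^{μβ} = 48200 / 15.54 = 3100 N.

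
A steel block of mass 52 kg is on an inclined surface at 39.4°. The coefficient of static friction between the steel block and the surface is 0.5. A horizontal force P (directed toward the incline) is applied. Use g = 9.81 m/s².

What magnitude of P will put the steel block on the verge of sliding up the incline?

P ≈ 1140 N

At impending motion up the slope, friction acts down-slope at its limit: f = μ_s N.
Perpendicular to the incline: N = m g cos θ + P sin θ.
Along the incline: P cos θ = m g sin θ + μ_s N = m g sin θ + μ_s (m g cos θ + P sin θ).
Solving, P (cos θ − μ_s sin θ) = m g (sin θ + μ_s cos θ), so P = 52×9.81×(sin 39.4° + 0.5 cos 39.4°)/(cos 39.4° − 0.5 sin 39.4°) = 510×1.021/0.4554 = 1140 N.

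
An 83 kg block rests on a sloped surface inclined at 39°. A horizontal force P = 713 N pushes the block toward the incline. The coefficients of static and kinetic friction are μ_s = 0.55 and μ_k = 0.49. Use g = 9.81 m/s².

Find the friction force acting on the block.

Normal direction: N = m g cos θ + P sin θ = 1081 N.
Parallel to the incline: P cos θ − m g sin θ = 554.1 − 512.4 = 41.69 N; the friction needed to balance this is 41.69 N acting down the slope.
Maximum static friction: μ_s N = 0.55 × 1081 = 594.8 N.
|f_req| = 41.69 ≤ 594.8 N → the block is in equilibrium; friction equals the required value.

f ≈ 41.7 N (down the incline)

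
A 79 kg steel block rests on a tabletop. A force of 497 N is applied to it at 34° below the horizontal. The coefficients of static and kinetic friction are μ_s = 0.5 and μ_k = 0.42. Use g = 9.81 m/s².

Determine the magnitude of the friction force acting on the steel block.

f ≈ 412 N

N = m g + P sin α = 775 + 497×sin 34° = 1053 N.
The horizontal driving force is P cos α = 412 N, so equilibrium needs friction f = 412 N.
The static-friction limit is μ_s N = 526.5 N.
412 ≤ 526.5 N → static; friction equals the required 412 N.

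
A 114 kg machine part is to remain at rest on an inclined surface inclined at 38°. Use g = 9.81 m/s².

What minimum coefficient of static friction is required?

At the slip threshold m g sin θ = μ_s m g cos θ, so μ_s,min = tan θ.
μ_s,min = tan 38° = 0.781.

μ_s,min ≈ 0.781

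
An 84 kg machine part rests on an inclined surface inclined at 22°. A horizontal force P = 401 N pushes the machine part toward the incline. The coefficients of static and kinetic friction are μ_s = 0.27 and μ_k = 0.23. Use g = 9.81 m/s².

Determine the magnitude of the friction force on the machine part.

The horizontal push has a component P sin θ into the surface, so N = m g cos θ + P sin θ = 764 + 150.2 = 914.3 N.
Along the incline, the net driving force (taking up-slope positive) is P cos θ − m g sin θ = 371.8 − 308.7 = 63.11 N, so equilibrium requires friction f = -63.11 N (down-slope).
Maximum static friction: μ_s N = 0.27 × 914.3 = 246.8 N.
Since 63.11 N is within the 246.8 N limit, the machine part stays put and friction is exactly 63.1 N.

f ≈ 63.1 N (down the incline)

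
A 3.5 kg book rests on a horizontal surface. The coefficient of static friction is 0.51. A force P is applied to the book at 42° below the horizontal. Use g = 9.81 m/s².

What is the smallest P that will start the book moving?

P ≈ 43.6 N

N = m g + P sin α (the push presses the book into the horizontal surface).
At impending slip, P cos α = μ_s N = μ_s (m g + P sin α).
Solving: P (cos α − μ_s sin α) = μ_s m g → P = 0.51×34.3/(cos 42° − 0.51 sin 42°) = 17.5/0.4019 = 43.6 N.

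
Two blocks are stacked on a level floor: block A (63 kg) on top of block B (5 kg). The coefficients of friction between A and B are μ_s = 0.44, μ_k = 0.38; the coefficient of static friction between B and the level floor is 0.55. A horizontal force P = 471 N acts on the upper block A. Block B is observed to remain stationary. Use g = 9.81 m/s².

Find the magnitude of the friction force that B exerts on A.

Between the blocks, N₁ = m_A g = 618 N.
So the A–B interface can sustain at most μ_s N₁ = 271.9 N of static friction.
P = 471 N exceeds that limit, so A slips over B and the interface friction becomes kinetic: f₁ = μ_k N₁ = 0.38×618 = 235 N.
By Newton's third law B feels 235 N forward from A. With B stationary, the floor's static friction on B balances it: f₂ = 235 N (well within μ_s(m_A+m_B)g = 366.9 N).

f ≈ 235 N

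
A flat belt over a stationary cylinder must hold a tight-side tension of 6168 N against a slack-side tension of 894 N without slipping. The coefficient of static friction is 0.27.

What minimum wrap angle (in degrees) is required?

β_min ≈ 410°

T₂/T₁ = e^{μβ} → β = ln(T₂/T₁)/μ.
β = ln(6168/894)/0.27 = 1.931/0.27 = 7.153 rad.
In degrees: β = 7.153 × 180/π = 410°.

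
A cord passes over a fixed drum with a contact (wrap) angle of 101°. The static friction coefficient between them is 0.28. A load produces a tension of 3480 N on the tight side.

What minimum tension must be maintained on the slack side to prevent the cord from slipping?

Capstan equation at impending slip: T_tight/T_slack = e^{μβ}.
β = 101° = 1.763 rad; e^{μβ} = e^{0.28×1.763} = 1.638.
T_slack = T_tight / e^{μβ} = 3480 / 1.638 = 2120 N.

T_min ≈ 2120 N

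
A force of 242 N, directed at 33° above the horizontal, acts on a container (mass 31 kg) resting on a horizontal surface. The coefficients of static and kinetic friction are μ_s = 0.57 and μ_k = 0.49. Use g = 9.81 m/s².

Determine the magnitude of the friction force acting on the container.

f ≈ 84.4 N

Vertical equilibrium gives N = m g − P sin α = 172.3 N.
The horizontal driving force is P cos α = 203 N, so equilibrium needs friction f = 203 N.
μ_s N = 0.57 × 172.3 = 98.22 N.
203 > 98.22 N → the container slides; f = μ_k N = 0.49×172.3 = 84.4 N.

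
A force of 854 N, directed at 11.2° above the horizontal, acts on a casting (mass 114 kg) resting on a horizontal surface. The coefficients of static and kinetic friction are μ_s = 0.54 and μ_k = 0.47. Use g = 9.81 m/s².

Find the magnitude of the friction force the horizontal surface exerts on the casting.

f ≈ 448 N

N = m g − P sin α = 1118 − 854×sin 11.2° = 952.5 N.
For equilibrium, f = P cos α = 854×cos 11.2° = 837.7 N.
μ_s N = 0.54 × 952.5 = 514.3 N.
The required friction exceeds μ_s N, so the casting moves and f = μ_k N = 448 N.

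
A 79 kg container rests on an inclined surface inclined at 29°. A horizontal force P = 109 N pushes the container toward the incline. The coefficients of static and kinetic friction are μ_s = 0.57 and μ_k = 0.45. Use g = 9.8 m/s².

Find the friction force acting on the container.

Resolve perpendicular to the incline: N = m g cos θ + P sin θ = 79×9.8×cos 29° + 109×sin 29° = 730 N.
Along the incline, the net driving force (taking up-slope positive) is P cos θ − m g sin θ = 95.33 − 375.3 = -280 N, so equilibrium requires friction f = 280 N (up-slope).
The limit of static friction is μ_s N = 416.1 N.
Since 280 N is within the 416.1 N limit, the container stays put and friction is exactly 280 N.

f ≈ 280 N (up the incline)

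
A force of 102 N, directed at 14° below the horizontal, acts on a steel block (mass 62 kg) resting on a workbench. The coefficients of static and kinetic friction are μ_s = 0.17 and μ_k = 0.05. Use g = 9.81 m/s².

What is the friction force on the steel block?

The vertical component of P adds to the normal force: N = m g + P sin α = 608.2 + 24.68 = 632.9 N.
Horizontally, friction must balance P cos α = 98.97 N.
The static-friction limit is μ_s N = 107.6 N.
Since 98.97 N does not exceed the limit, the steel block stays at rest and f = 99 N.

f ≈ 99 N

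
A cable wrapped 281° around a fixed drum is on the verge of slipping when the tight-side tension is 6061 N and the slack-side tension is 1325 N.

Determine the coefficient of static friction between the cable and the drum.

μ ≈ 0.31

T₂/T₁ = e^{μβ} → μ = ln(T₂/T₁)/β.
β = 281° = 4.904 rad.
μ = ln(6061/1325)/4.904 = ln(4.574)/4.904 = 0.31.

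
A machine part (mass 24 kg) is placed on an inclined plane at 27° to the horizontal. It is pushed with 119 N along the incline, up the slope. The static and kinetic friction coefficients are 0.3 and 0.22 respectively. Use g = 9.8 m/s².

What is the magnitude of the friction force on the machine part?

The normal reaction is N = m g cos θ = 209.6 N.
The friction needed for equilibrium is m g sin θ − P = 106.8 − 119 = -12.22 N, measured positive up-slope.
Maximum static friction available: μ_s N = 0.3 × 209.6 = 62.87 N.
Since |-12.22| ≤ 62.87 N, the machine part remains in static equilibrium and friction takes exactly the required value.

f ≈ 12.2 N (down the incline)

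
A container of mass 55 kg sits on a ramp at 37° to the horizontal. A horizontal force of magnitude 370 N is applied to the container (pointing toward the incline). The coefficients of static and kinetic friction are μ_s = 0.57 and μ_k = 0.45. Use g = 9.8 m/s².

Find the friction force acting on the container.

f ≈ 28.9 N (up the incline)

Resolve perpendicular to the incline: N = m g cos θ + P sin θ = 55×9.8×cos 37° + 370×sin 37° = 653.1 N.
Parallel to the incline: P cos θ − m g sin θ = 295.5 − 324.4 = -28.88 N; the friction needed to balance this is 28.88 N acting up the slope.
Maximum static friction: μ_s N = 0.57 × 653.1 = 372.3 N.
|f_req| = 28.88 ≤ 372.3 N → the container is in equilibrium; friction equals the required value.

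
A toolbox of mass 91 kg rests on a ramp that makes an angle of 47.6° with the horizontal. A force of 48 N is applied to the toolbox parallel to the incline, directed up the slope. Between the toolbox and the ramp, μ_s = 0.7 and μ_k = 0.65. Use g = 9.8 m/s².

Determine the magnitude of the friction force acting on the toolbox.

Perpendicular to the surface, N = m g cos θ = 91·9.8·cos 47.6° = 601.3 N.
For equilibrium along the incline the friction force must supply f = m g sin θ − P = 658.6 − 48 = 610.6 N (positive meaning up-slope).
Static friction can supply at most μ_s N = 420.9 N.
Since |610.6| > 420.9 N, static friction cannot hold it; the toolbox slides down the incline and kinetic friction applies: f = μ_k N = 0.65 × 601.3 = 391 N.

f ≈ 391 N (up the incline)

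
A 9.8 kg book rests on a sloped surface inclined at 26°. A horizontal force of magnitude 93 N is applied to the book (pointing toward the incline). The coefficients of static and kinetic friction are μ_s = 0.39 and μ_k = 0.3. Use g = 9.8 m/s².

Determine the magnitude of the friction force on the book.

f ≈ 41.5 N (down the incline)

The horizontal push has a component P sin θ into the surface, so N = m g cos θ + P sin θ = 86.32 + 40.77 = 127.1 N.
Parallel to the incline: P cos θ − m g sin θ = 83.59 − 42.1 = 41.49 N; the friction needed to balance this is 41.49 N acting down the slope.
Maximum static friction: μ_s N = 0.39 × 127.1 = 49.56 N.
Since 41.49 N is within the 49.56 N limit, the book stays put and friction is exactly 41.5 N.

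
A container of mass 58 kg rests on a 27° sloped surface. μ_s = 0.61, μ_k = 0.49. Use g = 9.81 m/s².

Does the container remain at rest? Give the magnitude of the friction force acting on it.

f ≈ 258 N

N = m g cos θ = 507 N.
Down-slope weight component: m g sin θ = 258 N.
μ_s N = 309 N.
258 ≤ 309 N, so it stays put; friction = 258 N.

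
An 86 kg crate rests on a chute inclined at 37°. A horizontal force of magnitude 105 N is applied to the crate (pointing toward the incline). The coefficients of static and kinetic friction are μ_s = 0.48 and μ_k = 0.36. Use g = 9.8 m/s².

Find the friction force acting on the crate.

f ≈ 265 N (up the incline)

The horizontal push has a component P sin θ into the surface, so N = m g cos θ + P sin θ = 673.1 + 63.19 = 736.3 N.
Along the incline, the net driving force (taking up-slope positive) is P cos θ − m g sin θ = 83.86 − 507.2 = -423.4 N, so equilibrium requires friction f = 423.4 N (up-slope).
Maximum static friction: μ_s N = 0.48 × 736.3 = 353.4 N.
The required 423.4 N exceeds the static limit, so the crate slides down-slope and f = μ_k N = 0.36×736.3 = 265 N.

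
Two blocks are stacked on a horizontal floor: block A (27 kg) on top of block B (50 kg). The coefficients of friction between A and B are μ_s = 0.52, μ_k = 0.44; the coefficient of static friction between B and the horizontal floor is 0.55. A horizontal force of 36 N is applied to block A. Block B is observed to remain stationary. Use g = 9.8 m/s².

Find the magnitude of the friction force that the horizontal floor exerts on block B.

The normal force B exerts on A is simply A's weight, N₁ = 264.6 N.
So the A–B interface can sustain at most μ_s N₁ = 137.6 N of static friction.
P = 36 N is within that limit, so A and B move together (both at rest); the A–B friction is simply f₁ = P = 36 N.
By Newton's third law B feels 36 N forward from A. With B stationary, the floor's static friction on B balances it: f₂ = 36 N (well within μ_s(m_A+m_B)g = 415 N).

f ≈ 36 N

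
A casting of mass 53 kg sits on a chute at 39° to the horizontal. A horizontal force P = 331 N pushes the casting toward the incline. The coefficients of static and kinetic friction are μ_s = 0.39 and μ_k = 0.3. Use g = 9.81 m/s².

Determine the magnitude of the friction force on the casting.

Normal direction: N = m g cos θ + P sin θ = 612.4 N.
Along the incline, the net driving force (taking up-slope positive) is P cos θ − m g sin θ = 257.2 − 327.2 = -69.97 N, so equilibrium requires friction f = 69.97 N (up-slope).
Maximum static friction: μ_s N = 0.39 × 612.4 = 238.8 N.
|f_req| = 69.97 ≤ 238.8 N → the casting is in equilibrium; friction equals the required value.

f ≈ 70 N (up the incline)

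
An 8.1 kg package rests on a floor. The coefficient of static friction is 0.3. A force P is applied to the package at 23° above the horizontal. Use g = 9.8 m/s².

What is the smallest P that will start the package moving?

N = m g − P sin α (the pull lifts the package).
At impending slip, P cos α = μ_s N = μ_s (m g − P sin α).
Solving: P (cos α + μ_s sin α) = μ_s m g → P = 0.3×79.4/(cos 23° + 0.3 sin 23°) = 23.8/1.038 = 22.9 N.

P ≈ 22.9 N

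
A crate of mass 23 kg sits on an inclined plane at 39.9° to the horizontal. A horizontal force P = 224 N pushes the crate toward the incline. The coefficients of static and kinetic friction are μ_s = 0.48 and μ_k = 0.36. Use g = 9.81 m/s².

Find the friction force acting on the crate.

f ≈ 27.1 N (down the incline)

Normal direction: N = m g cos θ + P sin θ = 316.8 N.
Parallel to the incline: P cos θ − m g sin θ = 171.8 − 144.7 = 27.11 N; the friction needed to balance this is 27.11 N acting down the slope.
The limit of static friction is μ_s N = 152.1 N.
Since 27.11 N is within the 152.1 N limit, the crate stays put and friction is exactly 27.1 N.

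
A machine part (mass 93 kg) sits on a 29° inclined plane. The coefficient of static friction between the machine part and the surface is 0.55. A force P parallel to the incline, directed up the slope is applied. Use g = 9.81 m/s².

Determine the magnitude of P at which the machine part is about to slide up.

P ≈ 881 N

At impending motion up the slope, friction acts down-slope at its limit: f = μ_s N.
P is parallel to the surface, so N = m g cos θ = 798 N.
Along the incline: P = m g sin θ + μ_s N = 442 + 0.55×798 = 881 N.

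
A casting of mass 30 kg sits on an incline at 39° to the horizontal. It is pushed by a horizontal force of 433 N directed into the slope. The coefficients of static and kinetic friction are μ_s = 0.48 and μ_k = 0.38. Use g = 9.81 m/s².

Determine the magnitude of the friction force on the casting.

The horizontal push has a component P sin θ into the surface, so N = m g cos θ + P sin θ = 228.7 + 272.5 = 501.2 N.
Parallel to the incline: P cos θ − m g sin θ = 336.5 − 185.2 = 151.3 N; the friction needed to balance this is 151.3 N acting down the slope.
Maximum static friction: μ_s N = 0.48 × 501.2 = 240.6 N.
|f_req| = 151.3 ≤ 240.6 N → the casting is in equilibrium; friction equals the required value.

f ≈ 151 N (down the incline)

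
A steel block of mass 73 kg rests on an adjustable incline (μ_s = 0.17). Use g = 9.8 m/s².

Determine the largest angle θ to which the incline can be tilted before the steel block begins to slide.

θ_max ≈ 9.65°

At the slip threshold, m g sin θ = μ_s · m g cos θ, so tan θ = μ_s.
θ_max = arctan(0.17) = 9.65°.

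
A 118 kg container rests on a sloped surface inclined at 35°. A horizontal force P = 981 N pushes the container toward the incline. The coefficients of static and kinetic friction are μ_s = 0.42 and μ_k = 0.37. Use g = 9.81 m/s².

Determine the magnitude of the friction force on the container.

f ≈ 140 N (down the incline)

The horizontal push has a component P sin θ into the surface, so N = m g cos θ + P sin θ = 948.2 + 562.7 = 1511 N.
Parallel to the incline: P cos θ − m g sin θ = 803.6 − 664 = 139.6 N; the friction needed to balance this is 139.6 N acting down the slope.
Maximum static friction: μ_s N = 0.42 × 1511 = 634.6 N.
Since 139.6 N is within the 634.6 N limit, the container stays put and friction is exactly 140 N.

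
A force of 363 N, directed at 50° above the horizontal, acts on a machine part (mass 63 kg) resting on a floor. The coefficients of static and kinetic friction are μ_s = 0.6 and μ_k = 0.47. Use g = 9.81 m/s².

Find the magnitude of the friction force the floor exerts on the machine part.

N = m g − P sin α = 618 − 363×sin 50° = 340 N.
The horizontal driving force is P cos α = 233.3 N, so equilibrium needs friction f = 233.3 N.
μ_s N = 0.6 × 340 = 204 N.
233.3 > 204 N → the machine part slides; f = μ_k N = 0.47×340 = 160 N.

f ≈ 160 N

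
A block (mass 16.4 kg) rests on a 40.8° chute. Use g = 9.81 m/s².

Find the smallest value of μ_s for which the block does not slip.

At the slip threshold m g sin θ = μ_s m g cos θ, so μ_s,min = tan θ.
μ_s,min = tan 40.8° = 0.863.

μ_s,min ≈ 0.863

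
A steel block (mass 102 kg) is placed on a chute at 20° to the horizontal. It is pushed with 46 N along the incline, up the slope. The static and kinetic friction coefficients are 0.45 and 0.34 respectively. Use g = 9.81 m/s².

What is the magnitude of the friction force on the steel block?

f ≈ 296 N (up the incline)

The normal reaction is N = m g cos θ = 940.3 N.
Parallel to the incline, ΣF = 0 gives f = m g sin θ − P = 342.2 − 46 = 296.2 N (up-slope positive).
Maximum static friction available: μ_s N = 0.45 × 940.3 = 423.1 N.
Since |296.2| ≤ 423.1 N, the steel block remains in static equilibrium and friction takes exactly the required value.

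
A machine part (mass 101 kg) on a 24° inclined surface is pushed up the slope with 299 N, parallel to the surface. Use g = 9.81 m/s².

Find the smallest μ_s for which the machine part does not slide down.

N = m g cos θ = 905.1 N.
Friction must make up the shortfall along the incline: f = m g sin θ − P = 403 − 299 = 104 N.
At the threshold f = μ_s N, so μ_s,min = 104/905.1 = 0.115.

μ_s,min ≈ 0.115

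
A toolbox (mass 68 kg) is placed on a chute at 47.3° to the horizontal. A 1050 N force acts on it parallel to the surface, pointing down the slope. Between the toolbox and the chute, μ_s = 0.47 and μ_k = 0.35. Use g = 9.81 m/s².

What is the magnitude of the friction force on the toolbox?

f ≈ 158 N (up the incline)

Normal force: N = m g cos θ = 68 × 9.81 × cos 47.3° = 452.4 N.
Parallel to the incline, ΣF = 0 gives f = m g sin θ + P = 490.2 + 1050 = 1540 N (up-slope positive).
Static friction can supply at most μ_s N = 212.6 N.
Since |1540| > 212.6 N, static friction cannot hold it; the toolbox slides down the incline and kinetic friction applies: f = μ_k N = 0.35 × 452.4 = 158 N.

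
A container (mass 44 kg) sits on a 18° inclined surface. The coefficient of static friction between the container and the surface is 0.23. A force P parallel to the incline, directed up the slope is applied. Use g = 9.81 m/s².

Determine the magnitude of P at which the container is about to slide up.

At impending motion up the slope, friction acts down-slope at its limit: f = μ_s N.
P is parallel to the surface, so N = m g cos θ = 411 N.
Along the incline: P = m g sin θ + μ_s N = 133 + 0.23×411 = 228 N.

P ≈ 228 N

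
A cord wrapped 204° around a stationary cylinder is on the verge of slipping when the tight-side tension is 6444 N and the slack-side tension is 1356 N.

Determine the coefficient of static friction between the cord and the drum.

T₂/T₁ = e^{μβ} → μ = ln(T₂/T₁)/β.
β = 204° = 3.56 rad.
μ = ln(6444/1356)/3.56 = ln(4.752)/3.56 = 0.438.

μ ≈ 0.438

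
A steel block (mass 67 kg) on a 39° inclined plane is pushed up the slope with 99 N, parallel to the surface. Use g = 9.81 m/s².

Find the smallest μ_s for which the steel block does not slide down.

μ_s,min ≈ 0.616

N = m g cos θ = 510.8 N.
Friction must make up the shortfall along the incline: f = m g sin θ − P = 413.6 − 99 = 314.6 N.
At the threshold f = μ_s N, so μ_s,min = 314.6/510.8 = 0.616.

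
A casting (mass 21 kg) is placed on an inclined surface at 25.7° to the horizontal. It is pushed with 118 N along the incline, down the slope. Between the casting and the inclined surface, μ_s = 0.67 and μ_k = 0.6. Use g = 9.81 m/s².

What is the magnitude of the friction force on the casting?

f ≈ 111 N (up the incline)

The normal reaction is N = m g cos θ = 185.6 N.
The friction needed for equilibrium is m g sin θ + P = 89.34 + 118 = 207.3 N, measured positive up-slope.
Static friction can supply at most μ_s N = 124.4 N.
|207.3| exceeds 124.4 N, so the casting slips down-slope; friction is kinetic, f = μ_k N = 0.6×185.6 = 111 N.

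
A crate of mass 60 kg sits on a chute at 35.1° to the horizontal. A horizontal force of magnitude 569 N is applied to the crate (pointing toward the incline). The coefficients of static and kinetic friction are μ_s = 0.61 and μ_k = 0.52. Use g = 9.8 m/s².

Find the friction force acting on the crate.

The horizontal push has a component P sin θ into the surface, so N = m g cos θ + P sin θ = 481.1 + 327.2 = 808.3 N.
Parallel to the incline: P cos θ − m g sin θ = 465.5 − 338.1 = 127.4 N; the friction needed to balance this is 127.4 N acting down the slope.
The limit of static friction is μ_s N = 493 N.
Since 127.4 N is within the 493 N limit, the crate stays put and friction is exactly 127 N.

f ≈ 127 N (down the incline)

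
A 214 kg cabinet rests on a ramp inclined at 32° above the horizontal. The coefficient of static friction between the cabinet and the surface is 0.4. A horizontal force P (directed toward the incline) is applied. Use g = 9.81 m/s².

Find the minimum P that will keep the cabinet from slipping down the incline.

The cabinet tends to slide down (tan θ > μ_s), so at the point of impending slip friction acts up-slope at its limit: f = μ_s N.
Perpendicular to the incline: N = m g cos θ + P sin θ.
Along the incline: P cos θ + μ_s N = m g sin θ, i.e. P cos θ + μ_s (m g cos θ + P sin θ) = m g sin θ.
Solving, P (cos θ + μ_s sin θ) = m g (sin θ − μ_s cos θ), so P = 2100×0.1907/1.06 = 378 N.

P_min ≈ 378 N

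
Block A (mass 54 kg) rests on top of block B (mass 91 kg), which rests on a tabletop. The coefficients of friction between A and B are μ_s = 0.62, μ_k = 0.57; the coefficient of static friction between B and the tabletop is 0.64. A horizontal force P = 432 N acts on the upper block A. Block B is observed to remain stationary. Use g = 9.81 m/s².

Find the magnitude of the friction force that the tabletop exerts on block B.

f ≈ 302 N

Between the blocks, N₁ = m_A g = 529.7 N.
Maximum static friction on A from B: μ_s N₁ = 0.62×529.7 = 328.4 N.
Since P = 432 N > 328.4 N, A slides on B; the A–B friction is kinetic: f₁ = μ_k N₁ = 0.57×529.7 = 302 N.
By Newton's third law B feels 302 N forward from A. With B stationary, the floor's static friction on B balances it: f₂ = 302 N (well within μ_s(m_A+m_B)g = 910.4 N).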